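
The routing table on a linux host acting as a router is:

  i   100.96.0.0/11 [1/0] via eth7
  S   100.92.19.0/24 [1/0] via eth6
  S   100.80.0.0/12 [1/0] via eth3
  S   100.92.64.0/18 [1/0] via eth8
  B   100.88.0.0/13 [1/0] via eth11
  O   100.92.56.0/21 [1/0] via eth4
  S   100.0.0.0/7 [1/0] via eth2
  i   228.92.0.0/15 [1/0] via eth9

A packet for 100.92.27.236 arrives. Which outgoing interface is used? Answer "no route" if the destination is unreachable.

Routes whose prefix contains 100.92.27.236:
  100.0.0.0/7 (100.0.0.0 - 101.255.255.255) -> eth2
  100.80.0.0/12 (100.80.0.0 - 100.95.255.255) -> eth3
  100.88.0.0/13 (100.88.0.0 - 100.95.255.255) -> eth11
More-specific entries that do NOT match:
  100.92.19.0/24 (100.92.19.0 - 100.92.19.255) does not contain 100.92.27.236
  100.92.56.0/21 (100.92.56.0 - 100.92.63.255) does not contain 100.92.27.236
  100.92.64.0/18 (100.92.64.0 - 100.92.127.255) does not contain 100.92.27.236
  228.92.0.0/15 (228.92.0.0 - 228.93.255.255) does not contain 100.92.27.236
Longest matching prefix is /13 -> interface eth11.

eth11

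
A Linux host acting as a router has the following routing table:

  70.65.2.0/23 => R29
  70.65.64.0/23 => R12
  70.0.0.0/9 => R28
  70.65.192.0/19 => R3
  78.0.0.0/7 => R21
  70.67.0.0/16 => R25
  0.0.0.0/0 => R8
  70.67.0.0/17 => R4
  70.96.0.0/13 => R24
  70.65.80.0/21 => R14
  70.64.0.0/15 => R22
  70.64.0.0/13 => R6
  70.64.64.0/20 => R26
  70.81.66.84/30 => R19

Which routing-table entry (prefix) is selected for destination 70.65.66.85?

70.64.0.0/15

Entries matching 70.65.66.85:
  0.0.0.0/0 (default, matches everything)
  70.0.0.0/9 (70.0.0.0 - 70.127.255.255)
  70.64.0.0/13 (70.64.0.0 - 70.71.255.255)
  70.64.0.0/15 (70.64.0.0 - 70.65.255.255)
Most specific is 70.64.0.0/15.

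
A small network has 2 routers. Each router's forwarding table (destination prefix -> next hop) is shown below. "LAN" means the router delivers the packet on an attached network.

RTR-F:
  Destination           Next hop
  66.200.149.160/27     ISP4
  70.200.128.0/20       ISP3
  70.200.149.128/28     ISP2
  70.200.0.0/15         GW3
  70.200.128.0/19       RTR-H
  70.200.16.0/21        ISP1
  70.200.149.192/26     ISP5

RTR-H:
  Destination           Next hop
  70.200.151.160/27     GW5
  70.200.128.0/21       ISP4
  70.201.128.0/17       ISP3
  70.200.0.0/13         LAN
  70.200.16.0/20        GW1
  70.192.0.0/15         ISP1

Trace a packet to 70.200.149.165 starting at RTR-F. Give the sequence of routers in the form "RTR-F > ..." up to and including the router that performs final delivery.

At RTR-F: longest match for 70.200.149.165 is 70.200.128.0/19 -> RTR-H
At RTR-H: longest match for 70.200.149.165 is 70.200.0.0/13 -> LAN

RTR-F > RTR-H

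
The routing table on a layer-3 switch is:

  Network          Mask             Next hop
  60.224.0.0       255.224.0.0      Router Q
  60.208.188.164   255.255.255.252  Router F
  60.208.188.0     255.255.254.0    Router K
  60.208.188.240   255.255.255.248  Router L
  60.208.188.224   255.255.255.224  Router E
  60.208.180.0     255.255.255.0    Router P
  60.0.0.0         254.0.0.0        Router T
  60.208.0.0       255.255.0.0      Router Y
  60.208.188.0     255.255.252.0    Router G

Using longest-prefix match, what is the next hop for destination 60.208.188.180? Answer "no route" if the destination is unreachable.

Routes whose prefix contains 60.208.188.180:
  60.0.0.0/7 (60.0.0.0 - 61.255.255.255) -> Router T
  60.208.0.0/16 (60.208.0.0 - 60.208.255.255) -> Router Y
  60.208.188.0/22 (60.208.188.0 - 60.208.191.255) -> Router G
  60.208.188.0/23 (60.208.188.0 - 60.208.189.255) -> Router K
More-specific entries that do NOT match:
  60.208.188.164/30 (60.208.188.164 - 60.208.188.167) does not contain 60.208.188.180
  60.208.188.240/29 (60.208.188.240 - 60.208.188.247) does not contain 60.208.188.180
  60.208.188.224/27 (60.208.188.224 - 60.208.188.255) does not contain 60.208.188.180
  60.208.180.0/24 (60.208.180.0 - 60.208.180.255) does not contain 60.208.188.180
Longest matching prefix is /23 -> next hop Router K.

Router K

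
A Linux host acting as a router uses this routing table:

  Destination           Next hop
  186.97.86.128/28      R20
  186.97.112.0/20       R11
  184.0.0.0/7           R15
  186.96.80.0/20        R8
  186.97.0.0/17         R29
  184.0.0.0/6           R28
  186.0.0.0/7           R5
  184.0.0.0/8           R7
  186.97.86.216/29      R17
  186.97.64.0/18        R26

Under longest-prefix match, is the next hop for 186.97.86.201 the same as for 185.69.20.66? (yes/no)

186.97.86.201: longest match 186.97.64.0/18 -> R26
185.69.20.66: longest match 184.0.0.0/7 -> R15

no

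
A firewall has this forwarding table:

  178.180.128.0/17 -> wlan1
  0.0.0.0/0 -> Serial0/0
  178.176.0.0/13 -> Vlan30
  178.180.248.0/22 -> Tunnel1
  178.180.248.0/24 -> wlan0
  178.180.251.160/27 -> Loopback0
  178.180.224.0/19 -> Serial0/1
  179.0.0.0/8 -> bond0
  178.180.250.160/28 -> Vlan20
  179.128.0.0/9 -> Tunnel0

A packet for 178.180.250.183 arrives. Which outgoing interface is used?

Routes whose prefix contains 178.180.250.183:
  0.0.0.0/0 (default, matches everything) -> Serial0/0
  178.176.0.0/13 (178.176.0.0 - 178.183.255.255) -> Vlan30
  178.180.128.0/17 (178.180.128.0 - 178.180.255.255) -> wlan1
  178.180.224.0/19 (178.180.224.0 - 178.180.255.255) -> Serial0/1
  178.180.248.0/22 (178.180.248.0 - 178.180.251.255) -> Tunnel1
More-specific entries that do NOT match:
  178.180.250.160/28 (178.180.250.160 - 178.180.250.175) does not contain 178.180.250.183
  178.180.251.160/27 (178.180.251.160 - 178.180.251.191) does not contain 178.180.250.183
  178.180.248.0/24 (178.180.248.0 - 178.180.248.255) does not contain 178.180.250.183
Longest matching prefix is /22 -> interface Tunnel1.

Tunnel1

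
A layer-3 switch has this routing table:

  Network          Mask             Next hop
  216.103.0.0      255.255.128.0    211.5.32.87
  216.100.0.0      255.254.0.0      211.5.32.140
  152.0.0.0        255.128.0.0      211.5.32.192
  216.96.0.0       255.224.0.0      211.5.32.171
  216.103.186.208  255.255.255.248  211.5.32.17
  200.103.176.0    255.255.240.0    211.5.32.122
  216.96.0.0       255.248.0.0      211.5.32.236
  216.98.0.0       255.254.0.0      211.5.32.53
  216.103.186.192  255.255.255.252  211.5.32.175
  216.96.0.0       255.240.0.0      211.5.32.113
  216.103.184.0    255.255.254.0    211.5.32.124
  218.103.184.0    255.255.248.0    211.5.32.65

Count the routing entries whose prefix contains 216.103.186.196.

Prefixes containing 216.103.186.196:
  216.96.0.0/11 (216.96.0.0 - 216.127.255.255)
  216.96.0.0/12 (216.96.0.0 - 216.111.255.255)
  216.96.0.0/13 (216.96.0.0 - 216.103.255.255)
Total matching entries: 3.

3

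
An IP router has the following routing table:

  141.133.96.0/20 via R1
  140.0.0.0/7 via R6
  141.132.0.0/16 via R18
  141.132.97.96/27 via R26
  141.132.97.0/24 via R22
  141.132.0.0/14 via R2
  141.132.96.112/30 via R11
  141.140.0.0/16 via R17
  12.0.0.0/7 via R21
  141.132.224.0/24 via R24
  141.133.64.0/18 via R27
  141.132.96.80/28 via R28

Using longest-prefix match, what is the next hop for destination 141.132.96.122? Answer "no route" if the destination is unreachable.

R18

Routes whose prefix contains 141.132.96.122:
  140.0.0.0/7 (140.0.0.0 - 141.255.255.255) -> R6
  141.132.0.0/14 (141.132.0.0 - 141.135.255.255) -> R2
  141.132.0.0/16 (141.132.0.0 - 141.132.255.255) -> R18
More-specific entries that do NOT match:
  141.132.96.112/30 (141.132.96.112 - 141.132.96.115) does not contain 141.132.96.122
  141.132.96.80/28 (141.132.96.80 - 141.132.96.95) does not contain 141.132.96.122
  141.132.97.96/27 (141.132.97.96 - 141.132.97.127) does not contain 141.132.96.122
  141.132.97.0/24 (141.132.97.0 - 141.132.97.255) does not contain 141.132.96.122
  141.132.224.0/24 (141.132.224.0 - 141.132.224.255) does not contain 141.132.96.122
  141.133.96.0/20 (141.133.96.0 - 141.133.111.255) does not contain 141.132.96.122
  141.133.64.0/18 (141.133.64.0 - 141.133.127.255) does not contain 141.132.96.122
Longest matching prefix is /16 -> next hop R18.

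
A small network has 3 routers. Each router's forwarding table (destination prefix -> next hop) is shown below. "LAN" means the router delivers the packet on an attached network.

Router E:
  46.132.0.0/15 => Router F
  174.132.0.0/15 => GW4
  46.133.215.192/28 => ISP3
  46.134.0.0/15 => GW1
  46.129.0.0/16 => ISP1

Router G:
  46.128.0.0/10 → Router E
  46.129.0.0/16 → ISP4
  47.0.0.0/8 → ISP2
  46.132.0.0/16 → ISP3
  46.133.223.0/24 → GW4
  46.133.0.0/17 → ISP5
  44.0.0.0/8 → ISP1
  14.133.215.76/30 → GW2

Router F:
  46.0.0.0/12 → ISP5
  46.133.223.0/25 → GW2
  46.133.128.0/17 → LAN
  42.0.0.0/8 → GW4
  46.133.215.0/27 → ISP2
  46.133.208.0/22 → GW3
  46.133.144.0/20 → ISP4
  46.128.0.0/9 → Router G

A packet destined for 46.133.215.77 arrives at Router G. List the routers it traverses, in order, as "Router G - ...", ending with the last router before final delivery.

At Router G: longest match for 46.133.215.77 is 46.128.0.0/10 -> Router E
At Router E: longest match for 46.133.215.77 is 46.132.0.0/15 -> Router F
At Router F: longest match for 46.133.215.77 is 46.133.128.0/17 -> LAN

Router G - Router E - Router F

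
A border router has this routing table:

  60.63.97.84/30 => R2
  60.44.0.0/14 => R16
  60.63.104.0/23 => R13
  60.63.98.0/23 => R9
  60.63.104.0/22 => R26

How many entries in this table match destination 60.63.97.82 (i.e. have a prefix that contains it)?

No listed prefix contains 60.63.97.82.
Total matching entries: 0.

0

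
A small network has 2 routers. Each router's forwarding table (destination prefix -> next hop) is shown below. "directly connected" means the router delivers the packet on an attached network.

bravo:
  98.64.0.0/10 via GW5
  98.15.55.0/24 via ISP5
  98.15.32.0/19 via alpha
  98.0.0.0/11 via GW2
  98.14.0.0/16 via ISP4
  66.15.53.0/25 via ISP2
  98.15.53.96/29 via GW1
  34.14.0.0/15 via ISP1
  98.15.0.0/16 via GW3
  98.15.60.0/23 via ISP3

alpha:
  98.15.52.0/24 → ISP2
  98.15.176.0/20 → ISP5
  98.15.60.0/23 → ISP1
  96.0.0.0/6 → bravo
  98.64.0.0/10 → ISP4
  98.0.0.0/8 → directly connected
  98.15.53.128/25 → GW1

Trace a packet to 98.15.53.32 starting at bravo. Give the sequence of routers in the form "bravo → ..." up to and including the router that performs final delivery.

bravo → alpha

At bravo: longest match for 98.15.53.32 is 98.15.32.0/19 -> alpha
At alpha: longest match for 98.15.53.32 is 98.0.0.0/8 -> directly connected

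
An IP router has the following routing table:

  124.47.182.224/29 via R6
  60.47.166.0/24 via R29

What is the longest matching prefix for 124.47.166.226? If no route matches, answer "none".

124.47.166.226 is outside every listed prefix and there is no default route.

none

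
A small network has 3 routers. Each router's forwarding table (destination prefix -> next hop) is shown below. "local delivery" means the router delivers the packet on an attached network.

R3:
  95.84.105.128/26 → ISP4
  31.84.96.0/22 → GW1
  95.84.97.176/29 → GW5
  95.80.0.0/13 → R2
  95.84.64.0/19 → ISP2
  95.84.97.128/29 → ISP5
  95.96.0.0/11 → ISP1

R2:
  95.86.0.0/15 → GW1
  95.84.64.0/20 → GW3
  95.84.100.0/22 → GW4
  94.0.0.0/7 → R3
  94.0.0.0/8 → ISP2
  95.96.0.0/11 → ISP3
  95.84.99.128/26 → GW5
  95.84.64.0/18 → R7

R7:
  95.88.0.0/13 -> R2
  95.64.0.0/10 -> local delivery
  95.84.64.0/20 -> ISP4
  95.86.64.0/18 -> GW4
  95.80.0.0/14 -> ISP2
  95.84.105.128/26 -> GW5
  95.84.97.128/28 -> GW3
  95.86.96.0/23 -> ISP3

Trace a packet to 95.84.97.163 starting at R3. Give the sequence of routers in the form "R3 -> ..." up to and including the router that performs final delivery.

At R3: longest match for 95.84.97.163 is 95.80.0.0/13 -> R2
At R2: longest match for 95.84.97.163 is 95.84.64.0/18 -> R7
At R7: longest match for 95.84.97.163 is 95.64.0.0/10 -> local delivery

R3 -> R2 -> R7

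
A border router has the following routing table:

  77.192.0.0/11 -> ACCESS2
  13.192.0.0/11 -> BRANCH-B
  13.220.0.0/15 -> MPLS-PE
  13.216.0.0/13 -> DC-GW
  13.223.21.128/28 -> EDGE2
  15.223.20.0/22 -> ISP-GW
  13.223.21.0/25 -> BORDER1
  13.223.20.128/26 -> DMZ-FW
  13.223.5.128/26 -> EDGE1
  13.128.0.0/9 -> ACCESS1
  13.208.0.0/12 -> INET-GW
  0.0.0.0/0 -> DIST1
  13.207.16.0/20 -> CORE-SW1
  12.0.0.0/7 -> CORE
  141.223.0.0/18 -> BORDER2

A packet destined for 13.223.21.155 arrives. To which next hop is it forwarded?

DC-GW

Routes whose prefix contains 13.223.21.155:
  0.0.0.0/0 (default, matches everything) -> DIST1
  12.0.0.0/7 (12.0.0.0 - 13.255.255.255) -> CORE
  13.128.0.0/9 (13.128.0.0 - 13.255.255.255) -> ACCESS1
  13.192.0.0/11 (13.192.0.0 - 13.223.255.255) -> BRANCH-B
  13.208.0.0/12 (13.208.0.0 - 13.223.255.255) -> INET-GW
  13.216.0.0/13 (13.216.0.0 - 13.223.255.255) -> DC-GW
More-specific entries that do NOT match:
  13.223.21.128/28 (13.223.21.128 - 13.223.21.143) does not contain 13.223.21.155
  13.223.20.128/26 (13.223.20.128 - 13.223.20.191) does not contain 13.223.21.155
  13.223.5.128/26 (13.223.5.128 - 13.223.5.191) does not contain 13.223.21.155
  13.223.21.0/25 (13.223.21.0 - 13.223.21.127) does not contain 13.223.21.155
  15.223.20.0/22 (15.223.20.0 - 15.223.23.255) does not contain 13.223.21.155
  13.207.16.0/20 (13.207.16.0 - 13.207.31.255) does not contain 13.223.21.155
  141.223.0.0/18 (141.223.0.0 - 141.223.63.255) does not contain 13.223.21.155
  13.220.0.0/15 (13.220.0.0 - 13.221.255.255) does not contain 13.223.21.155
Longest matching prefix is /13 -> next hop DC-GW.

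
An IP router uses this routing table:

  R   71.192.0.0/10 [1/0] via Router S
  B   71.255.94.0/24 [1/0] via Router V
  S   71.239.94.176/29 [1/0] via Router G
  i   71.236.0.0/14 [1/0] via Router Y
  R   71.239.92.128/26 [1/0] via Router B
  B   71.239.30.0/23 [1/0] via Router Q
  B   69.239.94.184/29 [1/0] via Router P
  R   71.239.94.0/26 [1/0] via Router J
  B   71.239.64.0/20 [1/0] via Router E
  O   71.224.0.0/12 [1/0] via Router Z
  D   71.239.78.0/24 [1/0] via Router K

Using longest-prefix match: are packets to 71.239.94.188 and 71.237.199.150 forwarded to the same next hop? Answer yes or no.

yes

71.239.94.188: longest match 71.236.0.0/14 -> Router Y
71.237.199.150: longest match 71.236.0.0/14 -> Router Y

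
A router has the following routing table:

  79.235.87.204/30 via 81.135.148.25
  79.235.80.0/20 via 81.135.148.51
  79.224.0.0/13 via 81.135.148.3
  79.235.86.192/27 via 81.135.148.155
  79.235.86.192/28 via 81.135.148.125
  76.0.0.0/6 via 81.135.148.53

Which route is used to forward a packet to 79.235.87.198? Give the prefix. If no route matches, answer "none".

79.235.80.0/20

Entries matching 79.235.87.198:
  76.0.0.0/6 (76.0.0.0 - 79.255.255.255)
  79.235.80.0/20 (79.235.80.0 - 79.235.95.255)
Most specific is 79.235.80.0/20.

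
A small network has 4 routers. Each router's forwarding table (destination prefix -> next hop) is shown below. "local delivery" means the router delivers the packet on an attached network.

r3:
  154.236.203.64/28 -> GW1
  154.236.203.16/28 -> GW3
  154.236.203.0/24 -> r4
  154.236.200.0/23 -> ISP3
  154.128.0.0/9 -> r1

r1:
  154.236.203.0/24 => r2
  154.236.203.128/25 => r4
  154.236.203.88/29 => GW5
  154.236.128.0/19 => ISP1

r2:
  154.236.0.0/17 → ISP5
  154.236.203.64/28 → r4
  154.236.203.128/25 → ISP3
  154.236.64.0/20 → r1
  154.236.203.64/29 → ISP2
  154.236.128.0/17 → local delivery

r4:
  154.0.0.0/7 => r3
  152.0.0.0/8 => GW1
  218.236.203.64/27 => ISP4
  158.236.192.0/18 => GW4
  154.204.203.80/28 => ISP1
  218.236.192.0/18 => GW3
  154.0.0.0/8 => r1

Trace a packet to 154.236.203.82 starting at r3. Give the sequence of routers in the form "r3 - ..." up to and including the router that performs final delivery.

At r3: longest match for 154.236.203.82 is 154.236.203.0/24 -> r4
At r4: longest match for 154.236.203.82 is 154.0.0.0/8 -> r1
At r1: longest match for 154.236.203.82 is 154.236.203.0/24 -> r2
At r2: longest match for 154.236.203.82 is 154.236.128.0/17 -> local delivery

r3 - r4 - r1 - r2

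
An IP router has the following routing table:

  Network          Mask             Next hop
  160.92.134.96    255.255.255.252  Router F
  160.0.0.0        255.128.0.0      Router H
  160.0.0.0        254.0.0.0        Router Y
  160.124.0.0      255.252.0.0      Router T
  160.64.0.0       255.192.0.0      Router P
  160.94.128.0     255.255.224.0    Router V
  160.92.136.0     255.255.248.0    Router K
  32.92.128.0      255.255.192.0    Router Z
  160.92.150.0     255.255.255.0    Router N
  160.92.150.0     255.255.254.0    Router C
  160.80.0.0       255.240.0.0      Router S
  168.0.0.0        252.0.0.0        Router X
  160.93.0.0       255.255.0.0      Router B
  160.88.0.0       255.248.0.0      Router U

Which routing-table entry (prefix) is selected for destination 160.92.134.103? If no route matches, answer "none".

Entries matching 160.92.134.103:
  160.0.0.0/7 (160.0.0.0 - 161.255.255.255)
  160.0.0.0/9 (160.0.0.0 - 160.127.255.255)
  160.64.0.0/10 (160.64.0.0 - 160.127.255.255)
  160.80.0.0/12 (160.80.0.0 - 160.95.255.255)
  160.88.0.0/13 (160.88.0.0 - 160.95.255.255)
Most specific is 160.88.0.0/13.

160.88.0.0/13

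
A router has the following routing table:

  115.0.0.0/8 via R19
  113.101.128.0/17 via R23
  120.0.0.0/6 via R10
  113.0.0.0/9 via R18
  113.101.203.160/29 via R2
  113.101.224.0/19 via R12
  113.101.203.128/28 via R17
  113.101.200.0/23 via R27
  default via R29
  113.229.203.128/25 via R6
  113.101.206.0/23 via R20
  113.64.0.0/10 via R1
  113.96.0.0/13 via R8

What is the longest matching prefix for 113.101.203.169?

Entries matching 113.101.203.169:
  0.0.0.0/0 (default, matches everything)
  113.0.0.0/9 (113.0.0.0 - 113.127.255.255)
  113.64.0.0/10 (113.64.0.0 - 113.127.255.255)
  113.96.0.0/13 (113.96.0.0 - 113.103.255.255)
  113.101.128.0/17 (113.101.128.0 - 113.101.255.255)
Most specific is 113.101.128.0/17.

113.101.128.0/17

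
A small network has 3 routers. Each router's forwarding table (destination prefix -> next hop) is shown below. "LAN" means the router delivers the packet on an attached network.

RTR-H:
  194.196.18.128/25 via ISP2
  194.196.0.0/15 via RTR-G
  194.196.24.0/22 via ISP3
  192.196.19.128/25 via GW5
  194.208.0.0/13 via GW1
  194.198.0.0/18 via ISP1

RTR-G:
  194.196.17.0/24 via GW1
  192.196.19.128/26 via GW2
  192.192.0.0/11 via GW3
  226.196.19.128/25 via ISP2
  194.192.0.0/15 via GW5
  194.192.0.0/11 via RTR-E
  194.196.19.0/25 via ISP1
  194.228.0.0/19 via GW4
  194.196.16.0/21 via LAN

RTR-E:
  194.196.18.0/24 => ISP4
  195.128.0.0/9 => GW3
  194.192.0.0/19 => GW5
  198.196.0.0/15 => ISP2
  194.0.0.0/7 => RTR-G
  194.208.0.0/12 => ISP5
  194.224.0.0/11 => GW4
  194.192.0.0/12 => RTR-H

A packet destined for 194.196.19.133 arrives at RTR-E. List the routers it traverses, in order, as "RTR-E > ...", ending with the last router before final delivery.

RTR-E > RTR-H > RTR-G

At RTR-E: longest match for 194.196.19.133 is 194.192.0.0/12 -> RTR-H
At RTR-H: longest match for 194.196.19.133 is 194.196.0.0/15 -> RTR-G
At RTR-G: longest match for 194.196.19.133 is 194.196.16.0/21 -> LAN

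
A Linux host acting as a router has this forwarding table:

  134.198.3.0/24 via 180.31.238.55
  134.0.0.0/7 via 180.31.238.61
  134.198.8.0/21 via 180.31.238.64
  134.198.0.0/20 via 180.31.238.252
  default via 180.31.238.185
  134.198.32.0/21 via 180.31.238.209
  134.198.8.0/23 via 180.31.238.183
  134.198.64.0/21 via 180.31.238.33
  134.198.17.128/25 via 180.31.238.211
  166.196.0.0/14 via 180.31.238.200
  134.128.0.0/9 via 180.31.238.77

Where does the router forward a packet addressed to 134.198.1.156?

180.31.238.252

Routes whose prefix contains 134.198.1.156:
  0.0.0.0/0 (default, matches everything) -> 180.31.238.185
  134.0.0.0/7 (134.0.0.0 - 135.255.255.255) -> 180.31.238.61
  134.128.0.0/9 (134.128.0.0 - 134.255.255.255) -> 180.31.238.77
  134.198.0.0/20 (134.198.0.0 - 134.198.15.255) -> 180.31.238.252
More-specific entries that do NOT match:
  134.198.17.128/25 (134.198.17.128 - 134.198.17.255) does not contain 134.198.1.156
  134.198.3.0/24 (134.198.3.0 - 134.198.3.255) does not contain 134.198.1.156
  134.198.8.0/23 (134.198.8.0 - 134.198.9.255) does not contain 134.198.1.156
  134.198.8.0/21 (134.198.8.0 - 134.198.15.255) does not contain 134.198.1.156
  134.198.32.0/21 (134.198.32.0 - 134.198.39.255) does not contain 134.198.1.156
  134.198.64.0/21 (134.198.64.0 - 134.198.71.255) does not contain 134.198.1.156
Longest matching prefix is /20 -> next hop 180.31.238.252.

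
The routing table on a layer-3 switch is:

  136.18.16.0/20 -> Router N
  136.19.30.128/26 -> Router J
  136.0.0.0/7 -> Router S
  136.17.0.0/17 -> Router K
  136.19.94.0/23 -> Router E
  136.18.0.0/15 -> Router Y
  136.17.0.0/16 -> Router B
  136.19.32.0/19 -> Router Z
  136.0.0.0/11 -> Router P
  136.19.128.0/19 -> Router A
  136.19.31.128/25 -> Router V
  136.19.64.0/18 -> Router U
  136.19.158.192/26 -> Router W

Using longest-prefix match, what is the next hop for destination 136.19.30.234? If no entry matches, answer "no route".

Routes whose prefix contains 136.19.30.234:
  136.0.0.0/7 (136.0.0.0 - 137.255.255.255) -> Router S
  136.0.0.0/11 (136.0.0.0 - 136.31.255.255) -> Router P
  136.18.0.0/15 (136.18.0.0 - 136.19.255.255) -> Router Y
More-specific entries that do NOT match:
  136.19.30.128/26 (136.19.30.128 - 136.19.30.191) does not contain 136.19.30.234
  136.19.158.192/26 (136.19.158.192 - 136.19.158.255) does not contain 136.19.30.234
  136.19.31.128/25 (136.19.31.128 - 136.19.31.255) does not contain 136.19.30.234
  136.19.94.0/23 (136.19.94.0 - 136.19.95.255) does not contain 136.19.30.234
  136.18.16.0/20 (136.18.16.0 - 136.18.31.255) does not contain 136.19.30.234
  136.19.32.0/19 (136.19.32.0 - 136.19.63.255) does not contain 136.19.30.234
  136.19.128.0/19 (136.19.128.0 - 136.19.159.255) does not contain 136.19.30.234
  136.19.64.0/18 (136.19.64.0 - 136.19.127.255) does not contain 136.19.30.234
  136.17.0.0/17 (136.17.0.0 - 136.17.127.255) does not contain 136.19.30.234
  136.17.0.0/16 (136.17.0.0 - 136.17.255.255) does not contain 136.19.30.234
Longest matching prefix is /15 -> next hop Router Y.

Router Y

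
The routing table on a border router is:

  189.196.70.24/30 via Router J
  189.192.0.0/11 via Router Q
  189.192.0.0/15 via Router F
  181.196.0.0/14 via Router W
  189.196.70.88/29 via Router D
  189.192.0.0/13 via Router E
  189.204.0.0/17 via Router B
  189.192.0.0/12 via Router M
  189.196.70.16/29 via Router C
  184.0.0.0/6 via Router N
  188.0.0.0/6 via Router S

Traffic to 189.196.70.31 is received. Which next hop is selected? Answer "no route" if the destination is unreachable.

Router E

Routes whose prefix contains 189.196.70.31:
  188.0.0.0/6 (188.0.0.0 - 191.255.255.255) -> Router S
  189.192.0.0/11 (189.192.0.0 - 189.223.255.255) -> Router Q
  189.192.0.0/12 (189.192.0.0 - 189.207.255.255) -> Router M
  189.192.0.0/13 (189.192.0.0 - 189.199.255.255) -> Router E
More-specific entries that do NOT match:
  189.196.70.24/30 (189.196.70.24 - 189.196.70.27) does not contain 189.196.70.31
  189.196.70.88/29 (189.196.70.88 - 189.196.70.95) does not contain 189.196.70.31
  189.196.70.16/29 (189.196.70.16 - 189.196.70.23) does not contain 189.196.70.31
  189.204.0.0/17 (189.204.0.0 - 189.204.127.255) does not contain 189.196.70.31
  189.192.0.0/15 (189.192.0.0 - 189.193.255.255) does not contain 189.196.70.31
  181.196.0.0/14 (181.196.0.0 - 181.199.255.255) does not contain 189.196.70.31
Longest matching prefix is /13 -> next hop Router E.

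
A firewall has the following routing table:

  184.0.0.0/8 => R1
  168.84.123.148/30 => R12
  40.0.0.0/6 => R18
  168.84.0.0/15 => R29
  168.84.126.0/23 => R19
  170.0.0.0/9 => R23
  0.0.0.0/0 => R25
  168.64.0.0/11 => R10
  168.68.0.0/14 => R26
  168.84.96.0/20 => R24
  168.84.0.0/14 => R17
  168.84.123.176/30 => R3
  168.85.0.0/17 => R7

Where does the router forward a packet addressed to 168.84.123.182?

R29

Routes whose prefix contains 168.84.123.182:
  0.0.0.0/0 (default, matches everything) -> R25
  168.64.0.0/11 (168.64.0.0 - 168.95.255.255) -> R10
  168.84.0.0/14 (168.84.0.0 - 168.87.255.255) -> R17
  168.84.0.0/15 (168.84.0.0 - 168.85.255.255) -> R29
More-specific entries that do NOT match:
  168.84.123.148/30 (168.84.123.148 - 168.84.123.151) does not contain 168.84.123.182
  168.84.123.176/30 (168.84.123.176 - 168.84.123.179) does not contain 168.84.123.182
  168.84.126.0/23 (168.84.126.0 - 168.84.127.255) does not contain 168.84.123.182
  168.84.96.0/20 (168.84.96.0 - 168.84.111.255) does not contain 168.84.123.182
  168.85.0.0/17 (168.85.0.0 - 168.85.127.255) does not contain 168.84.123.182
Longest matching prefix is /15 -> next hop R29.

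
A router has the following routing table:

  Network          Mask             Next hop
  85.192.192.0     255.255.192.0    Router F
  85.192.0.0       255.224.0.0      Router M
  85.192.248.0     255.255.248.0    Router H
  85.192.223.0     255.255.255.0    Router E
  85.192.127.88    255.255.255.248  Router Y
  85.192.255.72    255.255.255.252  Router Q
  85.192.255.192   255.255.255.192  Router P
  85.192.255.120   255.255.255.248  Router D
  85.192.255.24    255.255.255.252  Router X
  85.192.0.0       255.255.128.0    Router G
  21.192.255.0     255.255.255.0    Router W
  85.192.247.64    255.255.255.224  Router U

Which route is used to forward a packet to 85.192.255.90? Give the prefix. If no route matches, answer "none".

85.192.248.0/21

Entries matching 85.192.255.90:
  85.192.0.0/11 (85.192.0.0 - 85.223.255.255)
  85.192.192.0/18 (85.192.192.0 - 85.192.255.255)
  85.192.248.0/21 (85.192.248.0 - 85.192.255.255)
Most specific is 85.192.248.0/21.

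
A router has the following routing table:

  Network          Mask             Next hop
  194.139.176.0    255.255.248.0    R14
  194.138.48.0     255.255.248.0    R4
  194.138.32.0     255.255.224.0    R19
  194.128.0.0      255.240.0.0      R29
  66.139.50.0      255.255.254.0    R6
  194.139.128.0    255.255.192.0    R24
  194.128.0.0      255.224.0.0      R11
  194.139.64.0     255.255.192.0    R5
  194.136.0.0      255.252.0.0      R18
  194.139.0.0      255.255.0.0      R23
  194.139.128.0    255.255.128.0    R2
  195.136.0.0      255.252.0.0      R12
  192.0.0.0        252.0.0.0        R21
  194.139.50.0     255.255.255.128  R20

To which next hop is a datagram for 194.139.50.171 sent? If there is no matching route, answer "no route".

R23

Routes whose prefix contains 194.139.50.171:
  192.0.0.0/6 (192.0.0.0 - 195.255.255.255) -> R21
  194.128.0.0/11 (194.128.0.0 - 194.159.255.255) -> R11
  194.128.0.0/12 (194.128.0.0 - 194.143.255.255) -> R29
  194.136.0.0/14 (194.136.0.0 - 194.139.255.255) -> R18
  194.139.0.0/16 (194.139.0.0 - 194.139.255.255) -> R23
More-specific entries that do NOT match:
  194.139.50.0/25 (194.139.50.0 - 194.139.50.127) does not contain 194.139.50.171
  66.139.50.0/23 (66.139.50.0 - 66.139.51.255) does not contain 194.139.50.171
  194.139.176.0/21 (194.139.176.0 - 194.139.183.255) does not contain 194.139.50.171
  194.138.48.0/21 (194.138.48.0 - 194.138.55.255) does not contain 194.139.50.171
  194.138.32.0/19 (194.138.32.0 - 194.138.63.255) does not contain 194.139.50.171
  194.139.128.0/18 (194.139.128.0 - 194.139.191.255) does not contain 194.139.50.171
  194.139.64.0/18 (194.139.64.0 - 194.139.127.255) does not contain 194.139.50.171
  194.139.128.0/17 (194.139.128.0 - 194.139.255.255) does not contain 194.139.50.171
Longest matching prefix is /16 -> next hop R23.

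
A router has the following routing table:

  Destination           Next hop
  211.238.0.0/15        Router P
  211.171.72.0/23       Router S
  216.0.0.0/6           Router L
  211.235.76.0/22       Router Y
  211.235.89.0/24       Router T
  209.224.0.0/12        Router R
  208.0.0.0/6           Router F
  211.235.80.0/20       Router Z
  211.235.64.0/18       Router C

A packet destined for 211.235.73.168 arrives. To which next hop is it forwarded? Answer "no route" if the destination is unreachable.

Router C

Routes whose prefix contains 211.235.73.168:
  208.0.0.0/6 (208.0.0.0 - 211.255.255.255) -> Router F
  211.235.64.0/18 (211.235.64.0 - 211.235.127.255) -> Router C
More-specific entries that do NOT match:
  211.235.89.0/24 (211.235.89.0 - 211.235.89.255) does not contain 211.235.73.168
  211.171.72.0/23 (211.171.72.0 - 211.171.73.255) does not contain 211.235.73.168
  211.235.76.0/22 (211.235.76.0 - 211.235.79.255) does not contain 211.235.73.168
  211.235.80.0/20 (211.235.80.0 - 211.235.95.255) does not contain 211.235.73.168
Longest matching prefix is /18 -> next hop Router C.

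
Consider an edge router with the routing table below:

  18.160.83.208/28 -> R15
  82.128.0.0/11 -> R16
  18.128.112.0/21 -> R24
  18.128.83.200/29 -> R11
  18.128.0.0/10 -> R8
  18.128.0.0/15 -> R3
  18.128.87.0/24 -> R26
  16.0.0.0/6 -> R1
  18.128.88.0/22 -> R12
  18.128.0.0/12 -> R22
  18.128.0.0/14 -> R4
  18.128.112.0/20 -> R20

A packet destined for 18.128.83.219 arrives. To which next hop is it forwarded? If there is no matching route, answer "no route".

Routes whose prefix contains 18.128.83.219:
  16.0.0.0/6 (16.0.0.0 - 19.255.255.255) -> R1
  18.128.0.0/10 (18.128.0.0 - 18.191.255.255) -> R8
  18.128.0.0/12 (18.128.0.0 - 18.143.255.255) -> R22
  18.128.0.0/14 (18.128.0.0 - 18.131.255.255) -> R4
  18.128.0.0/15 (18.128.0.0 - 18.129.255.255) -> R3
More-specific entries that do NOT match:
  18.128.83.200/29 (18.128.83.200 - 18.128.83.207) does not contain 18.128.83.219
  18.160.83.208/28 (18.160.83.208 - 18.160.83.223) does not contain 18.128.83.219
  18.128.87.0/24 (18.128.87.0 - 18.128.87.255) does not contain 18.128.83.219
  18.128.88.0/22 (18.128.88.0 - 18.128.91.255) does not contain 18.128.83.219
  18.128.112.0/21 (18.128.112.0 - 18.128.119.255) does not contain 18.128.83.219
  18.128.112.0/20 (18.128.112.0 - 18.128.127.255) does not contain 18.128.83.219
Longest matching prefix is /15 -> next hop R3.

R3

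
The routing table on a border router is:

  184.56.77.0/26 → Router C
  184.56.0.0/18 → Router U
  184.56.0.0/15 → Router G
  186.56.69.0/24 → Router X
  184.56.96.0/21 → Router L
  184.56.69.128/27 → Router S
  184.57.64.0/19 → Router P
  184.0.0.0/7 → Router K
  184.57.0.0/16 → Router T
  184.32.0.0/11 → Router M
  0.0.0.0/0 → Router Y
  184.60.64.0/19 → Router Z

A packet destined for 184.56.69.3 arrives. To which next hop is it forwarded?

Routes whose prefix contains 184.56.69.3:
  0.0.0.0/0 (default, matches everything) -> Router Y
  184.0.0.0/7 (184.0.0.0 - 185.255.255.255) -> Router K
  184.32.0.0/11 (184.32.0.0 - 184.63.255.255) -> Router M
  184.56.0.0/15 (184.56.0.0 - 184.57.255.255) -> Router G
More-specific entries that do NOT match:
  184.56.69.128/27 (184.56.69.128 - 184.56.69.159) does not contain 184.56.69.3
  184.56.77.0/26 (184.56.77.0 - 184.56.77.63) does not contain 184.56.69.3
  186.56.69.0/24 (186.56.69.0 - 186.56.69.255) does not contain 184.56.69.3
  184.56.96.0/21 (184.56.96.0 - 184.56.103.255) does not contain 184.56.69.3
  184.57.64.0/19 (184.57.64.0 - 184.57.95.255) does not contain 184.56.69.3
  184.60.64.0/19 (184.60.64.0 - 184.60.95.255) does not contain 184.56.69.3
  184.56.0.0/18 (184.56.0.0 - 184.56.63.255) does not contain 184.56.69.3
  184.57.0.0/16 (184.57.0.0 - 184.57.255.255) does not contain 184.56.69.3
Longest matching prefix is /15 -> next hop Router G.

Router G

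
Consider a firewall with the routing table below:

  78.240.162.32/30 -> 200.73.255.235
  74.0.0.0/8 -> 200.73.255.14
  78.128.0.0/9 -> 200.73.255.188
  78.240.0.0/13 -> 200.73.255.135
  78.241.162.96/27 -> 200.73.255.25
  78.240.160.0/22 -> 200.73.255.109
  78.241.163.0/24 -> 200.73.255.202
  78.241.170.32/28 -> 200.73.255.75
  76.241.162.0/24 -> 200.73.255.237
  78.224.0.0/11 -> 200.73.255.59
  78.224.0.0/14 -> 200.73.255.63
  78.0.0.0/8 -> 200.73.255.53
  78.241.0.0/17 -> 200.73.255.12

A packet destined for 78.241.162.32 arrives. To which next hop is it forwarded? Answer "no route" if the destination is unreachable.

Routes whose prefix contains 78.241.162.32:
  78.0.0.0/8 (78.0.0.0 - 78.255.255.255) -> 200.73.255.53
  78.128.0.0/9 (78.128.0.0 - 78.255.255.255) -> 200.73.255.188
  78.224.0.0/11 (78.224.0.0 - 78.255.255.255) -> 200.73.255.59
  78.240.0.0/13 (78.240.0.0 - 78.247.255.255) -> 200.73.255.135
More-specific entries that do NOT match:
  78.240.162.32/30 (78.240.162.32 - 78.240.162.35) does not contain 78.241.162.32
  78.241.170.32/28 (78.241.170.32 - 78.241.170.47) does not contain 78.241.162.32
  78.241.162.96/27 (78.241.162.96 - 78.241.162.127) does not contain 78.241.162.32
  78.241.163.0/24 (78.241.163.0 - 78.241.163.255) does not contain 78.241.162.32
  76.241.162.0/24 (76.241.162.0 - 76.241.162.255) does not contain 78.241.162.32
  78.240.160.0/22 (78.240.160.0 - 78.240.163.255) does not contain 78.241.162.32
  78.241.0.0/17 (78.241.0.0 - 78.241.127.255) does not contain 78.241.162.32
  78.224.0.0/14 (78.224.0.0 - 78.227.255.255) does not contain 78.241.162.32
Longest matching prefix is /13 -> next hop 200.73.255.135.

200.73.255.135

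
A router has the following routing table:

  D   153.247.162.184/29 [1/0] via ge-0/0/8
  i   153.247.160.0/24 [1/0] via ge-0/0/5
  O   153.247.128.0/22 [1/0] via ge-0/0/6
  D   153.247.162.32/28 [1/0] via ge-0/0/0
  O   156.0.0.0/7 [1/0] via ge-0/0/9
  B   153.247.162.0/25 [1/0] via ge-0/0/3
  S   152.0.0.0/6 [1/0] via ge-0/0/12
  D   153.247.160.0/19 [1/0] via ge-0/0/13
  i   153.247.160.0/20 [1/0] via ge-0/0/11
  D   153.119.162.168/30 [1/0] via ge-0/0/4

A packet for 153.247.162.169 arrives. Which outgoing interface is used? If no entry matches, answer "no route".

ge-0/0/11

Routes whose prefix contains 153.247.162.169:
  152.0.0.0/6 (152.0.0.0 - 155.255.255.255) -> ge-0/0/12
  153.247.160.0/19 (153.247.160.0 - 153.247.191.255) -> ge-0/0/13
  153.247.160.0/20 (153.247.160.0 - 153.247.175.255) -> ge-0/0/11
More-specific entries that do NOT match:
  153.119.162.168/30 (153.119.162.168 - 153.119.162.171) does not contain 153.247.162.169
  153.247.162.184/29 (153.247.162.184 - 153.247.162.191) does not contain 153.247.162.169
  153.247.162.32/28 (153.247.162.32 - 153.247.162.47) does not contain 153.247.162.169
  153.247.162.0/25 (153.247.162.0 - 153.247.162.127) does not contain 153.247.162.169
  153.247.160.0/24 (153.247.160.0 - 153.247.160.255) does not contain 153.247.162.169
  153.247.128.0/22 (153.247.128.0 - 153.247.131.255) does not contain 153.247.162.169
Longest matching prefix is /20 -> interface ge-0/0/11.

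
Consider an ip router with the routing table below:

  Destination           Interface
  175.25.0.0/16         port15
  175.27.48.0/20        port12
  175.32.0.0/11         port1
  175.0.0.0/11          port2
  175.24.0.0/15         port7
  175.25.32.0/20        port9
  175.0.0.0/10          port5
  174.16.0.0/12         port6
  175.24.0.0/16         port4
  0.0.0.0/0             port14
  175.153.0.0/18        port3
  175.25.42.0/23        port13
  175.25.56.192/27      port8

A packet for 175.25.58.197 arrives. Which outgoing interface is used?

port15

Routes whose prefix contains 175.25.58.197:
  0.0.0.0/0 (default, matches everything) -> port14
  175.0.0.0/10 (175.0.0.0 - 175.63.255.255) -> port5
  175.0.0.0/11 (175.0.0.0 - 175.31.255.255) -> port2
  175.24.0.0/15 (175.24.0.0 - 175.25.255.255) -> port7
  175.25.0.0/16 (175.25.0.0 - 175.25.255.255) -> port15
More-specific entries that do NOT match:
  175.25.56.192/27 (175.25.56.192 - 175.25.56.223) does not contain 175.25.58.197
  175.25.42.0/23 (175.25.42.0 - 175.25.43.255) does not contain 175.25.58.197
  175.27.48.0/20 (175.27.48.0 - 175.27.63.255) does not contain 175.25.58.197
  175.25.32.0/20 (175.25.32.0 - 175.25.47.255) does not contain 175.25.58.197
  175.153.0.0/18 (175.153.0.0 - 175.153.63.255) does not contain 175.25.58.197
Longest matching prefix is /16 -> interface port15.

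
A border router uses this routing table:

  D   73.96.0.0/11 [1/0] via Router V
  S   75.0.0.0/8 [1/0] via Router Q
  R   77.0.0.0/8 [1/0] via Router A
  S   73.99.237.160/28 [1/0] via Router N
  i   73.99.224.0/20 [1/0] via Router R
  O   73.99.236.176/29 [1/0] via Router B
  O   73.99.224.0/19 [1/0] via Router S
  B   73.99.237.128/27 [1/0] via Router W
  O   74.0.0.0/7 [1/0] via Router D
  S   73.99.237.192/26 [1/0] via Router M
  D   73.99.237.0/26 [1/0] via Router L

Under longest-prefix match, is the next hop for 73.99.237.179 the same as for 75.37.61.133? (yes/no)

73.99.237.179: longest match 73.99.224.0/20 -> Router R
75.37.61.133: longest match 75.0.0.0/8 -> Router Q

no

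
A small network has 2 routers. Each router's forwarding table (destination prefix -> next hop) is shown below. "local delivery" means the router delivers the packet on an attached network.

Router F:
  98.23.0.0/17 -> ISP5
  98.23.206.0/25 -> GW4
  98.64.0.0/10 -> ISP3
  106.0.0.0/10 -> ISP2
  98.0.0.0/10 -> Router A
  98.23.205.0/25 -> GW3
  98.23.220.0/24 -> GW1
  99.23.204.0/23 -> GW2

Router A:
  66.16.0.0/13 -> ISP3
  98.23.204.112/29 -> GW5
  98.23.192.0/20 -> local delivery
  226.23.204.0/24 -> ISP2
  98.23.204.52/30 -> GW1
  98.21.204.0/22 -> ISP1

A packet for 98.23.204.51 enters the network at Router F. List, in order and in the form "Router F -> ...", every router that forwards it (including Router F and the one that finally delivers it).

At Router F: longest match for 98.23.204.51 is 98.0.0.0/10 -> Router A
At Router A: longest match for 98.23.204.51 is 98.23.192.0/20 -> local delivery

Router F -> Router A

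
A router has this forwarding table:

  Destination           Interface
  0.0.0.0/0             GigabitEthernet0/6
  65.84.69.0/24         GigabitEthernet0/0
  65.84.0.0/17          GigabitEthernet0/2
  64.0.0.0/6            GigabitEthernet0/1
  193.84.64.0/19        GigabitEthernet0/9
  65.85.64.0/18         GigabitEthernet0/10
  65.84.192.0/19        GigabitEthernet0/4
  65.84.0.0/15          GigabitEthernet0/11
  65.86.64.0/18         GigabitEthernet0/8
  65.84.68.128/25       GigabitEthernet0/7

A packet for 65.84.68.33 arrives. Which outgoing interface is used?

GigabitEthernet0/2

Routes whose prefix contains 65.84.68.33:
  0.0.0.0/0 (default, matches everything) -> GigabitEthernet0/6
  64.0.0.0/6 (64.0.0.0 - 67.255.255.255) -> GigabitEthernet0/1
  65.84.0.0/15 (65.84.0.0 - 65.85.255.255) -> GigabitEthernet0/11
  65.84.0.0/17 (65.84.0.0 - 65.84.127.255) -> GigabitEthernet0/2
More-specific entries that do NOT match:
  65.84.68.128/25 (65.84.68.128 - 65.84.68.255) does not contain 65.84.68.33
  65.84.69.0/24 (65.84.69.0 - 65.84.69.255) does not contain 65.84.68.33
  193.84.64.0/19 (193.84.64.0 - 193.84.95.255) does not contain 65.84.68.33
  65.84.192.0/19 (65.84.192.0 - 65.84.223.255) does not contain 65.84.68.33
  65.85.64.0/18 (65.85.64.0 - 65.85.127.255) does not contain 65.84.68.33
  65.86.64.0/18 (65.86.64.0 - 65.86.127.255) does not contain 65.84.68.33
Longest matching prefix is /17 -> interface GigabitEthernet0/2.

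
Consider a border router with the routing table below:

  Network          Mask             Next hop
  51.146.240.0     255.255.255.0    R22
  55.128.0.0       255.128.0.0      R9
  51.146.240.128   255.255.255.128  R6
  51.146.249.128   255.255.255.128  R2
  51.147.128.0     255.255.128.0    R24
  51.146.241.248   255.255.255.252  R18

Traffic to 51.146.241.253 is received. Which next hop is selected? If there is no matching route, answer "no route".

no route

No entry's prefix contains 51.146.241.253; there is no default route.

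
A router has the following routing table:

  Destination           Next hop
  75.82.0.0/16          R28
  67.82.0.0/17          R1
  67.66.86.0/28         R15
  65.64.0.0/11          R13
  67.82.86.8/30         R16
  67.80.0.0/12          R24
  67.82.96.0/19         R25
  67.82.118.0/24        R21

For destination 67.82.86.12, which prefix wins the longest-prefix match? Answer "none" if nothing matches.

Entries matching 67.82.86.12:
  67.80.0.0/12 (67.80.0.0 - 67.95.255.255)
  67.82.0.0/17 (67.82.0.0 - 67.82.127.255)
Most specific is 67.82.0.0/17.

67.82.0.0/17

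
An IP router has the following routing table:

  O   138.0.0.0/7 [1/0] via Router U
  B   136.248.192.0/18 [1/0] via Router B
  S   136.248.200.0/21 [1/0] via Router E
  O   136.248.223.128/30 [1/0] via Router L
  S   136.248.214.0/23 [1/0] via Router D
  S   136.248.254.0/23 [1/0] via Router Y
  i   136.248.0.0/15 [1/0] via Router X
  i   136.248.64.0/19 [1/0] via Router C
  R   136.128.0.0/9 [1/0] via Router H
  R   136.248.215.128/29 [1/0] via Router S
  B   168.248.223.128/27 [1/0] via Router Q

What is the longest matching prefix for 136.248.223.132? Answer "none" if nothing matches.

136.248.192.0/18

Entries matching 136.248.223.132:
  136.128.0.0/9 (136.128.0.0 - 136.255.255.255)
  136.248.0.0/15 (136.248.0.0 - 136.249.255.255)
  136.248.192.0/18 (136.248.192.0 - 136.248.255.255)
Most specific is 136.248.192.0/18.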